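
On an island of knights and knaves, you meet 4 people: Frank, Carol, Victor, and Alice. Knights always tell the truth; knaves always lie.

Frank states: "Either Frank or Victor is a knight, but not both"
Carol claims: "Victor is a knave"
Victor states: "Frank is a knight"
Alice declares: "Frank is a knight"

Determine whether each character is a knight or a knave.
Frank is a knave.
Carol is a knight.
Victor is a knave.
Alice is a knave.

Verification:
- Frank (knave) says "Either Frank or Victor is a knight, but not both" - this is FALSE (a lie) because Frank is a knave and Victor is a knave.
- Carol (knight) says "Victor is a knave" - this is TRUE because Victor is a knave.
- Victor (knave) says "Frank is a knight" - this is FALSE (a lie) because Frank is a knave.
- Alice (knave) says "Frank is a knight" - this is FALSE (a lie) because Frank is a knave.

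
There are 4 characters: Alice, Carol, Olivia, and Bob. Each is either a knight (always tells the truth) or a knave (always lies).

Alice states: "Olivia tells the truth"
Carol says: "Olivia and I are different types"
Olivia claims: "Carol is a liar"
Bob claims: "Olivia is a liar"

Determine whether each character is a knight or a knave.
Alice is a knave.
Carol is a knight.
Olivia is a knave.
Bob is a knight.

Verification:
- Alice (knave) says "Olivia tells the truth" - this is FALSE (a lie) because Olivia is a knave.
- Carol (knight) says "Olivia and I are different types" - this is TRUE because Carol is a knight and Olivia is a knave.
- Olivia (knave) says "Carol is a liar" - this is FALSE (a lie) because Carol is a knight.
- Bob (knight) says "Olivia is a liar" - this is TRUE because Olivia is a knave.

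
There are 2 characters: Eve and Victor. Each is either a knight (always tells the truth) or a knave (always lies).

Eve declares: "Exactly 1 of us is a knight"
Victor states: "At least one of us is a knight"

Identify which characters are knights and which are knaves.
Eve is a knave.
Victor is a knave.

Verification:
- Eve (knave) says "Exactly 1 of us is a knight" - this is FALSE (a lie) because there are 0 knights.
- Victor (knave) says "At least one of us is a knight" - this is FALSE (a lie) because no one is a knight.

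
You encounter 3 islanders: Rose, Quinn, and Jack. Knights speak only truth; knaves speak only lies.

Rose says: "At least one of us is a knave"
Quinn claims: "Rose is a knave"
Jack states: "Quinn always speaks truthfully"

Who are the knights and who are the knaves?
Rose is a knight.
Quinn is a knave.
Jack is a knave.

Verification:
- Rose (knight) says "At least one of us is a knave" - this is TRUE because Quinn and Jack are knaves.
- Quinn (knave) says "Rose is a knave" - this is FALSE (a lie) because Rose is a knight.
- Jack (knave) says "Quinn always speaks truthfully" - this is FALSE (a lie) because Quinn is a knave.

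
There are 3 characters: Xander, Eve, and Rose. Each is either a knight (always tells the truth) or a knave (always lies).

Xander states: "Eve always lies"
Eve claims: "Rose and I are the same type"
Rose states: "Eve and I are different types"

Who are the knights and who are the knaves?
Xander is a knight.
Eve is a knave.
Rose is a knight.

Verification:
- Xander (knight) says "Eve always lies" - this is TRUE because Eve is a knave.
- Eve (knave) says "Rose and I are the same type" - this is FALSE (a lie) because Eve is a knave and Rose is a knight.
- Rose (knight) says "Eve and I are different types" - this is TRUE because Rose is a knight and Eve is a knave.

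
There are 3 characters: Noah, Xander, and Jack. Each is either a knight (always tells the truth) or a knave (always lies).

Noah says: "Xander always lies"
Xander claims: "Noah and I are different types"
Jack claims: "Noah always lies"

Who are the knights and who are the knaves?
Noah is a knave.
Xander is a knight.
Jack is a knight.

Verification:
- Noah (knave) says "Xander always lies" - this is FALSE (a lie) because Xander is a knight.
- Xander (knight) says "Noah and I are different types" - this is TRUE because Xander is a knight and Noah is a knave.
- Jack (knight) says "Noah always lies" - this is TRUE because Noah is a knave.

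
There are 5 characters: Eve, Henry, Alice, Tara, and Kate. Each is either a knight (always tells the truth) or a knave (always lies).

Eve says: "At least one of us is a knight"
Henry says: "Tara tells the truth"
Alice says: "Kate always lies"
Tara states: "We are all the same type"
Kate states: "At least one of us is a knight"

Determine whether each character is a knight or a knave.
Eve is a knight.
Henry is a knave.
Alice is a knave.
Tara is a knave.
Kate is a knight.

Verification:
- Eve (knight) says "At least one of us is a knight" - this is TRUE because Eve and Kate are knights.
- Henry (knave) says "Tara tells the truth" - this is FALSE (a lie) because Tara is a knave.
- Alice (knave) says "Kate always lies" - this is FALSE (a lie) because Kate is a knight.
- Tara (knave) says "We are all the same type" - this is FALSE (a lie) because Eve and Kate are knights and Henry, Alice, and Tara are knaves.
- Kate (knight) says "At least one of us is a knight" - this is TRUE because Eve and Kate are knights.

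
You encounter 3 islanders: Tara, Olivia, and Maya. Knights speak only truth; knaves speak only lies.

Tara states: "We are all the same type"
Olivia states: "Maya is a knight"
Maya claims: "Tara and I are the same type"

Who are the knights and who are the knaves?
Tara is a knight.
Olivia is a knight.
Maya is a knight.

Verification:
- Tara (knight) says "We are all the same type" - this is TRUE because Tara, Olivia, and Maya are knights.
- Olivia (knight) says "Maya is a knight" - this is TRUE because Maya is a knight.
- Maya (knight) says "Tara and I are the same type" - this is TRUE because Maya is a knight and Tara is a knight.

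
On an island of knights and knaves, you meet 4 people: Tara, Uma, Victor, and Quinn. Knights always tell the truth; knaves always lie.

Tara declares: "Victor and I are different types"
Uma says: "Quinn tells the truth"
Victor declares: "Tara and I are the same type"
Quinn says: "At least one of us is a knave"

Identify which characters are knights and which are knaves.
Tara is a knight.
Uma is a knight.
Victor is a knave.
Quinn is a knight.

Verification:
- Tara (knight) says "Victor and I are different types" - this is TRUE because Tara is a knight and Victor is a knave.
- Uma (knight) says "Quinn tells the truth" - this is TRUE because Quinn is a knight.
- Victor (knave) says "Tara and I are the same type" - this is FALSE (a lie) because Victor is a knave and Tara is a knight.
- Quinn (knight) says "At least one of us is a knave" - this is TRUE because Victor is a knave.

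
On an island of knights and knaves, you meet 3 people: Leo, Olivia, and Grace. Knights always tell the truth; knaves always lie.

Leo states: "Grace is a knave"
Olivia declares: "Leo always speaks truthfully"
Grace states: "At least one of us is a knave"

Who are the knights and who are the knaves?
Leo is a knave.
Olivia is a knave.
Grace is a knight.

Verification:
- Leo (knave) says "Grace is a knave" - this is FALSE (a lie) because Grace is a knight.
- Olivia (knave) says "Leo always speaks truthfully" - this is FALSE (a lie) because Leo is a knave.
- Grace (knight) says "At least one of us is a knave" - this is TRUE because Leo and Olivia are knaves.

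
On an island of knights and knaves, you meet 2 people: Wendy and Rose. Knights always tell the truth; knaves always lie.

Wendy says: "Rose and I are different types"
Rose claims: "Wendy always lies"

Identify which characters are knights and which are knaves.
Wendy is a knight.
Rose is a knave.

Verification:
- Wendy (knight) says "Rose and I are different types" - this is TRUE because Wendy is a knight and Rose is a knave.
- Rose (knave) says "Wendy always lies" - this is FALSE (a lie) because Wendy is a knight.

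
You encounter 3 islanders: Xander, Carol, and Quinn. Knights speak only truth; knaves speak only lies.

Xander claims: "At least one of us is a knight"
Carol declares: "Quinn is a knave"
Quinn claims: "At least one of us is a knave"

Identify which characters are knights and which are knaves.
Xander is a knight.
Carol is a knave.
Quinn is a knight.

Verification:
- Xander (knight) says "At least one of us is a knight" - this is TRUE because Xander and Quinn are knights.
- Carol (knave) says "Quinn is a knave" - this is FALSE (a lie) because Quinn is a knight.
- Quinn (knight) says "At least one of us is a knave" - this is TRUE because Carol is a knave.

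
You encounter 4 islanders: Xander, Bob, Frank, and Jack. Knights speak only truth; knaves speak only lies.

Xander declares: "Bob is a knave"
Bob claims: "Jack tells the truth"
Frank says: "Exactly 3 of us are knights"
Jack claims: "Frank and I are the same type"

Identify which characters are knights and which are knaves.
Xander is a knave.
Bob is a knight.
Frank is a knight.
Jack is a knight.

Verification:
- Xander (knave) says "Bob is a knave" - this is FALSE (a lie) because Bob is a knight.
- Bob (knight) says "Jack tells the truth" - this is TRUE because Jack is a knight.
- Frank (knight) says "Exactly 3 of us are knights" - this is TRUE because there are 3 knights.
- Jack (knight) says "Frank and I are the same type" - this is TRUE because Jack is a knight and Frank is a knight.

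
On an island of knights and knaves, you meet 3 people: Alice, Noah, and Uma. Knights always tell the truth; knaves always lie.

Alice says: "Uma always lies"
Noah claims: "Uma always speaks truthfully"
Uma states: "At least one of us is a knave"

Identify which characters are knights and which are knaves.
Alice is a knave.
Noah is a knight.
Uma is a knight.

Verification:
- Alice (knave) says "Uma always lies" - this is FALSE (a lie) because Uma is a knight.
- Noah (knight) says "Uma always speaks truthfully" - this is TRUE because Uma is a knight.
- Uma (knight) says "At least one of us is a knave" - this is TRUE because Alice is a knave.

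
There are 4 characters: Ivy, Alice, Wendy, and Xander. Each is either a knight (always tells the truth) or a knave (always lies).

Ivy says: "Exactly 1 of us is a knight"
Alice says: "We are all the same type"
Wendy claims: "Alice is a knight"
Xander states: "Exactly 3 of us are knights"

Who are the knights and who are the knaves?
Ivy is a knight.
Alice is a knave.
Wendy is a knave.
Xander is a knave.

Verification:
- Ivy (knight) says "Exactly 1 of us is a knight" - this is TRUE because there are 1 knights.
- Alice (knave) says "We are all the same type" - this is FALSE (a lie) because Ivy is a knight and Alice, Wendy, and Xander are knaves.
- Wendy (knave) says "Alice is a knight" - this is FALSE (a lie) because Alice is a knave.
- Xander (knave) says "Exactly 3 of us are knights" - this is FALSE (a lie) because there are 1 knights.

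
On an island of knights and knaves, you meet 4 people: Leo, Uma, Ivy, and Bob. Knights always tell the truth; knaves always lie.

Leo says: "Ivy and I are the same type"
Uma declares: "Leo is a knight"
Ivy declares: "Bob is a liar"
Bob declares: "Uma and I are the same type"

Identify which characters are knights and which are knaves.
Leo is a knight.
Uma is a knight.
Ivy is a knight.
Bob is a knave.

Verification:
- Leo (knight) says "Ivy and I are the same type" - this is TRUE because Leo is a knight and Ivy is a knight.
- Uma (knight) says "Leo is a knight" - this is TRUE because Leo is a knight.
- Ivy (knight) says "Bob is a liar" - this is TRUE because Bob is a knave.
- Bob (knave) says "Uma and I are the same type" - this is FALSE (a lie) because Bob is a knave and Uma is a knight.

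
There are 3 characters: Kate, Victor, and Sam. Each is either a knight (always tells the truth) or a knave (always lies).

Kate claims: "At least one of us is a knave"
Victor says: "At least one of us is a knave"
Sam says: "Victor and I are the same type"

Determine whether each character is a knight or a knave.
Kate is a knight.
Victor is a knight.
Sam is a knave.

Verification:
- Kate (knight) says "At least one of us is a knave" - this is TRUE because Sam is a knave.
- Victor (knight) says "At least one of us is a knave" - this is TRUE because Sam is a knave.
- Sam (knave) says "Victor and I are the same type" - this is FALSE (a lie) because Sam is a knave and Victor is a knight.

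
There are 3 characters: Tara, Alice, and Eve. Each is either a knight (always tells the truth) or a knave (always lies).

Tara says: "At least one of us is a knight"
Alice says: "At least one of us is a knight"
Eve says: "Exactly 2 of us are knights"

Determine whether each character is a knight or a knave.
Tara is a knave.
Alice is a knave.
Eve is a knave.

Verification:
- Tara (knave) says "At least one of us is a knight" - this is FALSE (a lie) because no one is a knight.
- Alice (knave) says "At least one of us is a knight" - this is FALSE (a lie) because no one is a knight.
- Eve (knave) says "Exactly 2 of us are knights" - this is FALSE (a lie) because there are 0 knights.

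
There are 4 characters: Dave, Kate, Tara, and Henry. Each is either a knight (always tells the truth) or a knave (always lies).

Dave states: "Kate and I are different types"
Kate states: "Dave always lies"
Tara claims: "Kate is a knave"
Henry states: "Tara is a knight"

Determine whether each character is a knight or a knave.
Dave is a knight.
Kate is a knave.
Tara is a knight.
Henry is a knight.

Verification:
- Dave (knight) says "Kate and I are different types" - this is TRUE because Dave is a knight and Kate is a knave.
- Kate (knave) says "Dave always lies" - this is FALSE (a lie) because Dave is a knight.
- Tara (knight) says "Kate is a knave" - this is TRUE because Kate is a knave.
- Henry (knight) says "Tara is a knight" - this is TRUE because Tara is a knight.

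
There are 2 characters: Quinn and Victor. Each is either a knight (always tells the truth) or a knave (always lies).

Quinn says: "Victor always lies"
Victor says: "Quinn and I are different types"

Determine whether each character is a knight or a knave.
Quinn is a knave.
Victor is a knight.

Verification:
- Quinn (knave) says "Victor always lies" - this is FALSE (a lie) because Victor is a knight.
- Victor (knight) says "Quinn and I are different types" - this is TRUE because Victor is a knight and Quinn is a knave.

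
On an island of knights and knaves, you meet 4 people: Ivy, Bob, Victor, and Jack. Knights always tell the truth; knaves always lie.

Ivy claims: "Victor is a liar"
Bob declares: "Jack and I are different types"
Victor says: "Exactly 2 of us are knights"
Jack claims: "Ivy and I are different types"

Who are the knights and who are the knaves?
Ivy is a knave.
Bob is a knight.
Victor is a knight.
Jack is a knave.

Verification:
- Ivy (knave) says "Victor is a liar" - this is FALSE (a lie) because Victor is a knight.
- Bob (knight) says "Jack and I are different types" - this is TRUE because Bob is a knight and Jack is a knave.
- Victor (knight) says "Exactly 2 of us are knights" - this is TRUE because there are 2 knights.
- Jack (knave) says "Ivy and I are different types" - this is FALSE (a lie) because Jack is a knave and Ivy is a knave.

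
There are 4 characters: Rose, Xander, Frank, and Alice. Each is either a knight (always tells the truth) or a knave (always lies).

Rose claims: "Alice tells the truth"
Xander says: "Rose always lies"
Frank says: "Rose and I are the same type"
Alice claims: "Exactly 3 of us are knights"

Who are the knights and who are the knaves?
Rose is a knight.
Xander is a knave.
Frank is a knight.
Alice is a knight.

Verification:
- Rose (knight) says "Alice tells the truth" - this is TRUE because Alice is a knight.
- Xander (knave) says "Rose always lies" - this is FALSE (a lie) because Rose is a knight.
- Frank (knight) says "Rose and I are the same type" - this is TRUE because Frank is a knight and Rose is a knight.
- Alice (knight) says "Exactly 3 of us are knights" - this is TRUE because there are 3 knights.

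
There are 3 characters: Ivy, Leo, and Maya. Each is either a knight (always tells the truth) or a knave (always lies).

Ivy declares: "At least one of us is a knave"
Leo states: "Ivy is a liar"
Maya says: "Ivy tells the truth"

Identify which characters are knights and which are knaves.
Ivy is a knight.
Leo is a knave.
Maya is a knight.

Verification:
- Ivy (knight) says "At least one of us is a knave" - this is TRUE because Leo is a knave.
- Leo (knave) says "Ivy is a liar" - this is FALSE (a lie) because Ivy is a knight.
- Maya (knight) says "Ivy tells the truth" - this is TRUE because Ivy is a knight.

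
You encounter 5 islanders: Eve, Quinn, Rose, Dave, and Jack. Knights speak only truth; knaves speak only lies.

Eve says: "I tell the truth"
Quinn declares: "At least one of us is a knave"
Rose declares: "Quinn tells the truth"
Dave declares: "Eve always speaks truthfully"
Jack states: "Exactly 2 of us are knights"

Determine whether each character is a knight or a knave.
Eve is a knight.
Quinn is a knight.
Rose is a knight.
Dave is a knight.
Jack is a knave.

Verification:
- Eve (knight) says "I tell the truth" - this is TRUE because Eve is a knight.
- Quinn (knight) says "At least one of us is a knave" - this is TRUE because Jack is a knave.
- Rose (knight) says "Quinn tells the truth" - this is TRUE because Quinn is a knight.
- Dave (knight) says "Eve always speaks truthfully" - this is TRUE because Eve is a knight.
- Jack (knave) says "Exactly 2 of us are knights" - this is FALSE (a lie) because there are 4 knights.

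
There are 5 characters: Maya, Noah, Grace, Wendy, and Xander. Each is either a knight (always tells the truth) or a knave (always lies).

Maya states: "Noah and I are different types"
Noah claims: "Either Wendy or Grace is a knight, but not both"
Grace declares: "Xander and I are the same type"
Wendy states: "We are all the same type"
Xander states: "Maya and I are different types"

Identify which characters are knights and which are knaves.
Maya is a knave.
Noah is a knave.
Grace is a knave.
Wendy is a knave.
Xander is a knight.

Verification:
- Maya (knave) says "Noah and I are different types" - this is FALSE (a lie) because Maya is a knave and Noah is a knave.
- Noah (knave) says "Either Wendy or Grace is a knight, but not both" - this is FALSE (a lie) because Wendy is a knave and Grace is a knave.
- Grace (knave) says "Xander and I are the same type" - this is FALSE (a lie) because Grace is a knave and Xander is a knight.
- Wendy (knave) says "We are all the same type" - this is FALSE (a lie) because Xander is a knight and Maya, Noah, Grace, and Wendy are knaves.
- Xander (knight) says "Maya and I are different types" - this is TRUE because Xander is a knight and Maya is a knave.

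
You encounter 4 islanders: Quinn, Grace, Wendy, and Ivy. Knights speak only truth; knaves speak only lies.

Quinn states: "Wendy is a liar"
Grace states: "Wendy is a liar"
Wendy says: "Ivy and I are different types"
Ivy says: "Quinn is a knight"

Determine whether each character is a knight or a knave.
Quinn is a knave.
Grace is a knave.
Wendy is a knight.
Ivy is a knave.

Verification:
- Quinn (knave) says "Wendy is a liar" - this is FALSE (a lie) because Wendy is a knight.
- Grace (knave) says "Wendy is a liar" - this is FALSE (a lie) because Wendy is a knight.
- Wendy (knight) says "Ivy and I are different types" - this is TRUE because Wendy is a knight and Ivy is a knave.
- Ivy (knave) says "Quinn is a knight" - this is FALSE (a lie) because Quinn is a knave.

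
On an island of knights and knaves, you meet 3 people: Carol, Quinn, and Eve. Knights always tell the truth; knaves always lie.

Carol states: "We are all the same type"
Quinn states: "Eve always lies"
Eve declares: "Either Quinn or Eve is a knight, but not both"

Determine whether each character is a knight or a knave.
Carol is a knave.
Quinn is a knave.
Eve is a knight.

Verification:
- Carol (knave) says "We are all the same type" - this is FALSE (a lie) because Eve is a knight and Carol and Quinn are knaves.
- Quinn (knave) says "Eve always lies" - this is FALSE (a lie) because Eve is a knight.
- Eve (knight) says "Either Quinn or Eve is a knight, but not both" - this is TRUE because Quinn is a knave and Eve is a knight.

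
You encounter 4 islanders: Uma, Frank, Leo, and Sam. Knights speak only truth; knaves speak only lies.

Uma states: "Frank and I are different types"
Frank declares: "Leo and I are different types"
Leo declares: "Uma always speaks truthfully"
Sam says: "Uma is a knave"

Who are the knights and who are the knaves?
Uma is a knave.
Frank is a knave.
Leo is a knave.
Sam is a knight.

Verification:
- Uma (knave) says "Frank and I are different types" - this is FALSE (a lie) because Uma is a knave and Frank is a knave.
- Frank (knave) says "Leo and I are different types" - this is FALSE (a lie) because Frank is a knave and Leo is a knave.
- Leo (knave) says "Uma always speaks truthfully" - this is FALSE (a lie) because Uma is a knave.
- Sam (knight) says "Uma is a knave" - this is TRUE because Uma is a knave.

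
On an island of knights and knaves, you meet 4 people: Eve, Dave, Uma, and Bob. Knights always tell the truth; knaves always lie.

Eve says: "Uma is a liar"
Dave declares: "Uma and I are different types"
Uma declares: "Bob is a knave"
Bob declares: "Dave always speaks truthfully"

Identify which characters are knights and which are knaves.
Eve is a knight.
Dave is a knight.
Uma is a knave.
Bob is a knight.

Verification:
- Eve (knight) says "Uma is a liar" - this is TRUE because Uma is a knave.
- Dave (knight) says "Uma and I are different types" - this is TRUE because Dave is a knight and Uma is a knave.
- Uma (knave) says "Bob is a knave" - this is FALSE (a lie) because Bob is a knight.
- Bob (knight) says "Dave always speaks truthfully" - this is TRUE because Dave is a knight.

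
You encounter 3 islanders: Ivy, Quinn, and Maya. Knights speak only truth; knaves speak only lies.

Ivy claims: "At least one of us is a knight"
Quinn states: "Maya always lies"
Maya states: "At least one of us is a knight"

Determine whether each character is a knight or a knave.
Ivy is a knight.
Quinn is a knave.
Maya is a knight.

Verification:
- Ivy (knight) says "At least one of us is a knight" - this is TRUE because Ivy and Maya are knights.
- Quinn (knave) says "Maya always lies" - this is FALSE (a lie) because Maya is a knight.
- Maya (knight) says "At least one of us is a knight" - this is TRUE because Ivy and Maya are knights.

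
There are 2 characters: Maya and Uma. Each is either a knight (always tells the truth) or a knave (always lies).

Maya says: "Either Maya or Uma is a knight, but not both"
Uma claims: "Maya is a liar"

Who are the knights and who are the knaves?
Maya is a knight.
Uma is a knave.

Verification:
- Maya (knight) says "Either Maya or Uma is a knight, but not both" - this is TRUE because Maya is a knight and Uma is a knave.
- Uma (knave) says "Maya is a liar" - this is FALSE (a lie) because Maya is a knight.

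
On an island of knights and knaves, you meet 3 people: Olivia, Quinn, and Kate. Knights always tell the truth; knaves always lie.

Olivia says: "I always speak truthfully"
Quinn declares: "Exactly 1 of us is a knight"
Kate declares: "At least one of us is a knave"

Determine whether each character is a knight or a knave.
Olivia is a knight.
Quinn is a knave.
Kate is a knight.

Verification:
- Olivia (knight) says "I always speak truthfully" - this is TRUE because Olivia is a knight.
- Quinn (knave) says "Exactly 1 of us is a knight" - this is FALSE (a lie) because there are 2 knights.
- Kate (knight) says "At least one of us is a knave" - this is TRUE because Quinn is a knave.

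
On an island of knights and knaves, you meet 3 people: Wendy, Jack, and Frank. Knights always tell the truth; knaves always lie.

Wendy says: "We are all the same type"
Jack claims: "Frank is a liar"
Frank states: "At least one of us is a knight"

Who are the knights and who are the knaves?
Wendy is a knave.
Jack is a knave.
Frank is a knight.

Verification:
- Wendy (knave) says "We are all the same type" - this is FALSE (a lie) because Frank is a knight and Wendy and Jack are knaves.
- Jack (knave) says "Frank is a liar" - this is FALSE (a lie) because Frank is a knight.
- Frank (knight) says "At least one of us is a knight" - this is TRUE because Frank is a knight.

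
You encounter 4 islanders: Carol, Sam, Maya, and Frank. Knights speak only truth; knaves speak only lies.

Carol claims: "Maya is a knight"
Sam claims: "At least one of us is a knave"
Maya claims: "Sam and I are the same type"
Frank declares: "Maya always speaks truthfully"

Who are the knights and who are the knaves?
Carol is a knave.
Sam is a knight.
Maya is a knave.
Frank is a knave.

Verification:
- Carol (knave) says "Maya is a knight" - this is FALSE (a lie) because Maya is a knave.
- Sam (knight) says "At least one of us is a knave" - this is TRUE because Carol, Maya, and Frank are knaves.
- Maya (knave) says "Sam and I are the same type" - this is FALSE (a lie) because Maya is a knave and Sam is a knight.
- Frank (knave) says "Maya always speaks truthfully" - this is FALSE (a lie) because Maya is a knave.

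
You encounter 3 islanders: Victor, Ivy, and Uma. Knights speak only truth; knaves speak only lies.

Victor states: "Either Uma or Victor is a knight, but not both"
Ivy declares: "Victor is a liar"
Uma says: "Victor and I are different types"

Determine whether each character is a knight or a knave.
Victor is a knave.
Ivy is a knight.
Uma is a knave.

Verification:
- Victor (knave) says "Either Uma or Victor is a knight, but not both" - this is FALSE (a lie) because Uma is a knave and Victor is a knave.
- Ivy (knight) says "Victor is a liar" - this is TRUE because Victor is a knave.
- Uma (knave) says "Victor and I are different types" - this is FALSE (a lie) because Uma is a knave and Victor is a knave.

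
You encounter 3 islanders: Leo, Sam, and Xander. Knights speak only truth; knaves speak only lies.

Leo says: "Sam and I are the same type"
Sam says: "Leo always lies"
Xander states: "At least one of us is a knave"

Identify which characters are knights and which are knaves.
Leo is a knave.
Sam is a knight.
Xander is a knight.

Verification:
- Leo (knave) says "Sam and I are the same type" - this is FALSE (a lie) because Leo is a knave and Sam is a knight.
- Sam (knight) says "Leo always lies" - this is TRUE because Leo is a knave.
- Xander (knight) says "At least one of us is a knave" - this is TRUE because Leo is a knave.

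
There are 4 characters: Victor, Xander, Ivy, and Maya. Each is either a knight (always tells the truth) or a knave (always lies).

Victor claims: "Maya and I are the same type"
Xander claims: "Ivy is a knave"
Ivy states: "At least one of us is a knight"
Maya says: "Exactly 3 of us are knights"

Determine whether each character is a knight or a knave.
Victor is a knight.
Xander is a knave.
Ivy is a knight.
Maya is a knight.

Verification:
- Victor (knight) says "Maya and I are the same type" - this is TRUE because Victor is a knight and Maya is a knight.
- Xander (knave) says "Ivy is a knave" - this is FALSE (a lie) because Ivy is a knight.
- Ivy (knight) says "At least one of us is a knight" - this is TRUE because Victor, Ivy, and Maya are knights.
- Maya (knight) says "Exactly 3 of us are knights" - this is TRUE because there are 3 knights.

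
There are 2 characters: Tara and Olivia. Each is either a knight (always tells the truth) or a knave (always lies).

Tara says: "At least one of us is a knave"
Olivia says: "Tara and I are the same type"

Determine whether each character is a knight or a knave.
Tara is a knight.
Olivia is a knave.

Verification:
- Tara (knight) says "At least one of us is a knave" - this is TRUE because Olivia is a knave.
- Olivia (knave) says "Tara and I are the same type" - this is FALSE (a lie) because Olivia is a knave and Tara is a knight.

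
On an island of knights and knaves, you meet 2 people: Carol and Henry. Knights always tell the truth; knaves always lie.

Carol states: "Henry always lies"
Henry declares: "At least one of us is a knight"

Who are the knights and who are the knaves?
Carol is a knave.
Henry is a knight.

Verification:
- Carol (knave) says "Henry always lies" - this is FALSE (a lie) because Henry is a knight.
- Henry (knight) says "At least one of us is a knight" - this is TRUE because Henry is a knight.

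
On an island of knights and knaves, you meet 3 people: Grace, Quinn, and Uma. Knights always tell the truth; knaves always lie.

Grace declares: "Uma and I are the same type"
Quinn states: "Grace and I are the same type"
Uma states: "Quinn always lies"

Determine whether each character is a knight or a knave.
Grace is a knight.
Quinn is a knave.
Uma is a knight.

Verification:
- Grace (knight) says "Uma and I are the same type" - this is TRUE because Grace is a knight and Uma is a knight.
- Quinn (knave) says "Grace and I are the same type" - this is FALSE (a lie) because Quinn is a knave and Grace is a knight.
- Uma (knight) says "Quinn always lies" - this is TRUE because Quinn is a knave.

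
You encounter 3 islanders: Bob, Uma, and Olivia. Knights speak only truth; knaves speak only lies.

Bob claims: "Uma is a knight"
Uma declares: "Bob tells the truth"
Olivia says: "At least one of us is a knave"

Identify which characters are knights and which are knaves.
Bob is a knave.
Uma is a knave.
Olivia is a knight.

Verification:
- Bob (knave) says "Uma is a knight" - this is FALSE (a lie) because Uma is a knave.
- Uma (knave) says "Bob tells the truth" - this is FALSE (a lie) because Bob is a knave.
- Olivia (knight) says "At least one of us is a knave" - this is TRUE because Bob and Uma are knaves.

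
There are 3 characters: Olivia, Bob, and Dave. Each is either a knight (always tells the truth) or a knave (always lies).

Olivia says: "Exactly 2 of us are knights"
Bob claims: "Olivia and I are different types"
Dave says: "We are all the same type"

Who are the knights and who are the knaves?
Olivia is a knave.
Bob is a knight.
Dave is a knave.

Verification:
- Olivia (knave) says "Exactly 2 of us are knights" - this is FALSE (a lie) because there are 1 knights.
- Bob (knight) says "Olivia and I are different types" - this is TRUE because Bob is a knight and Olivia is a knave.
- Dave (knave) says "We are all the same type" - this is FALSE (a lie) because Bob is a knight and Olivia and Dave are knaves.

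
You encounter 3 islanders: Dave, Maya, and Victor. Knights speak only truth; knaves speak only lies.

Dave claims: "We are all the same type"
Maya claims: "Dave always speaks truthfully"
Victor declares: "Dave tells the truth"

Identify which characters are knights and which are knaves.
Dave is a knight.
Maya is a knight.
Victor is a knight.

Verification:
- Dave (knight) says "We are all the same type" - this is TRUE because Dave, Maya, and Victor are knights.
- Maya (knight) says "Dave always speaks truthfully" - this is TRUE because Dave is a knight.
- Victor (knight) says "Dave tells the truth" - this is TRUE because Dave is a knight.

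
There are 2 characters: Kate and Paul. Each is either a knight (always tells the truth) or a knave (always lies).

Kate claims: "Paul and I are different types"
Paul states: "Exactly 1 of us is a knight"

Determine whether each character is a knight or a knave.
Kate is a knave.
Paul is a knave.

Verification:
- Kate (knave) says "Paul and I are different types" - this is FALSE (a lie) because Kate is a knave and Paul is a knave.
- Paul (knave) says "Exactly 1 of us is a knight" - this is FALSE (a lie) because there are 0 knights.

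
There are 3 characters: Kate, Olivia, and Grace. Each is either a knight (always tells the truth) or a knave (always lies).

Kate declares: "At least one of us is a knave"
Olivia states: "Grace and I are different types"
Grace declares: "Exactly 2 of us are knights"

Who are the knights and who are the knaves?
Kate is a knight.
Olivia is a knave.
Grace is a knave.

Verification:
- Kate (knight) says "At least one of us is a knave" - this is TRUE because Olivia and Grace are knaves.
- Olivia (knave) says "Grace and I are different types" - this is FALSE (a lie) because Olivia is a knave and Grace is a knave.
- Grace (knave) says "Exactly 2 of us are knights" - this is FALSE (a lie) because there are 1 knights.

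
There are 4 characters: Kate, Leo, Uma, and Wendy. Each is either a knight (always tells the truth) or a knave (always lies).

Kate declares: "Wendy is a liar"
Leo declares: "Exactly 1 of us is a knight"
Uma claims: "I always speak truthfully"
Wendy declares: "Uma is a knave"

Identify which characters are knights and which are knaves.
Kate is a knight.
Leo is a knave.
Uma is a knight.
Wendy is a knave.

Verification:
- Kate (knight) says "Wendy is a liar" - this is TRUE because Wendy is a knave.
- Leo (knave) says "Exactly 1 of us is a knight" - this is FALSE (a lie) because there are 2 knights.
- Uma (knight) says "I always speak truthfully" - this is TRUE because Uma is a knight.
- Wendy (knave) says "Uma is a knave" - this is FALSE (a lie) because Uma is a knight.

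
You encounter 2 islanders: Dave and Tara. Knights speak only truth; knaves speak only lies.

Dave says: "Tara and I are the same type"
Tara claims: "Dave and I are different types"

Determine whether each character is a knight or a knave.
Dave is a knave.
Tara is a knight.

Verification:
- Dave (knave) says "Tara and I are the same type" - this is FALSE (a lie) because Dave is a knave and Tara is a knight.
- Tara (knight) says "Dave and I are different types" - this is TRUE because Tara is a knight and Dave is a knave.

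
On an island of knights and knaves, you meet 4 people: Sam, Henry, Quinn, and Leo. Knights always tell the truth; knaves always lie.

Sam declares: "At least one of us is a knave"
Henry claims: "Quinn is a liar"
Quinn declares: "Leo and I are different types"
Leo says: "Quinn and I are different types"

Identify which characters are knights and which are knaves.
Sam is a knight.
Henry is a knight.
Quinn is a knave.
Leo is a knave.

Verification:
- Sam (knight) says "At least one of us is a knave" - this is TRUE because Quinn and Leo are knaves.
- Henry (knight) says "Quinn is a liar" - this is TRUE because Quinn is a knave.
- Quinn (knave) says "Leo and I are different types" - this is FALSE (a lie) because Quinn is a knave and Leo is a knave.
- Leo (knave) says "Quinn and I are different types" - this is FALSE (a lie) because Leo is a knave and Quinn is a knave.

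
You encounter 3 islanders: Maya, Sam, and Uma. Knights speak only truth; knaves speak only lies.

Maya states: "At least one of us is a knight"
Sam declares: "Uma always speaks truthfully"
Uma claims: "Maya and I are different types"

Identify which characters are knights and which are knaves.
Maya is a knave.
Sam is a knave.
Uma is a knave.

Verification:
- Maya (knave) says "At least one of us is a knight" - this is FALSE (a lie) because no one is a knight.
- Sam (knave) says "Uma always speaks truthfully" - this is FALSE (a lie) because Uma is a knave.
- Uma (knave) says "Maya and I are different types" - this is FALSE (a lie) because Uma is a knave and Maya is a knave.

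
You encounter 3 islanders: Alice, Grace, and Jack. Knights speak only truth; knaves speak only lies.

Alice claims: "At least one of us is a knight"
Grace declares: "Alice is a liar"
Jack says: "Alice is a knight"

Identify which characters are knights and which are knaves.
Alice is a knight.
Grace is a knave.
Jack is a knight.

Verification:
- Alice (knight) says "At least one of us is a knight" - this is TRUE because Alice and Jack are knights.
- Grace (knave) says "Alice is a liar" - this is FALSE (a lie) because Alice is a knight.
- Jack (knight) says "Alice is a knight" - this is TRUE because Alice is a knight.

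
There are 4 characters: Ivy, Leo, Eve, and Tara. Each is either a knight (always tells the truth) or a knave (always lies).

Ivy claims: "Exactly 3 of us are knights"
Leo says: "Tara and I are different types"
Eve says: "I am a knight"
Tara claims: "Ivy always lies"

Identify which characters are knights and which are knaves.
Ivy is a knight.
Leo is a knight.
Eve is a knight.
Tara is a knave.

Verification:
- Ivy (knight) says "Exactly 3 of us are knights" - this is TRUE because there are 3 knights.
- Leo (knight) says "Tara and I are different types" - this is TRUE because Leo is a knight and Tara is a knave.
- Eve (knight) says "I am a knight" - this is TRUE because Eve is a knight.
- Tara (knave) says "Ivy always lies" - this is FALSE (a lie) because Ivy is a knight.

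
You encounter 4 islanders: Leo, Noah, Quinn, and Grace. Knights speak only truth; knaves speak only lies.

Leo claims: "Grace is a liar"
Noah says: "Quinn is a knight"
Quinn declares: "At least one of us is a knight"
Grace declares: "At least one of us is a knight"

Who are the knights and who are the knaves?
Leo is a knave.
Noah is a knight.
Quinn is a knight.
Grace is a knight.

Verification:
- Leo (knave) says "Grace is a liar" - this is FALSE (a lie) because Grace is a knight.
- Noah (knight) says "Quinn is a knight" - this is TRUE because Quinn is a knight.
- Quinn (knight) says "At least one of us is a knight" - this is TRUE because Noah, Quinn, and Grace are knights.
- Grace (knight) says "At least one of us is a knight" - this is TRUE because Noah, Quinn, and Grace are knights.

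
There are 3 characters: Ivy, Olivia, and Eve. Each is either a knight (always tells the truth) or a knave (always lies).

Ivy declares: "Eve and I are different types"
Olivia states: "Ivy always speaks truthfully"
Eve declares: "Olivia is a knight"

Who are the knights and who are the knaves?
Ivy is a knave.
Olivia is a knave.
Eve is a knave.

Verification:
- Ivy (knave) says "Eve and I are different types" - this is FALSE (a lie) because Ivy is a knave and Eve is a knave.
- Olivia (knave) says "Ivy always speaks truthfully" - this is FALSE (a lie) because Ivy is a knave.
- Eve (knave) says "Olivia is a knight" - this is FALSE (a lie) because Olivia is a knave.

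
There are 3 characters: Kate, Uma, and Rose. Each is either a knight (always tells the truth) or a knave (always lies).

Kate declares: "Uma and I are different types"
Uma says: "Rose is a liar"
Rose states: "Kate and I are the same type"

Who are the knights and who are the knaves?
Kate is a knight.
Uma is a knave.
Rose is a knight.

Verification:
- Kate (knight) says "Uma and I are different types" - this is TRUE because Kate is a knight and Uma is a knave.
- Uma (knave) says "Rose is a liar" - this is FALSE (a lie) because Rose is a knight.
- Rose (knight) says "Kate and I are the same type" - this is TRUE because Rose is a knight and Kate is a knight.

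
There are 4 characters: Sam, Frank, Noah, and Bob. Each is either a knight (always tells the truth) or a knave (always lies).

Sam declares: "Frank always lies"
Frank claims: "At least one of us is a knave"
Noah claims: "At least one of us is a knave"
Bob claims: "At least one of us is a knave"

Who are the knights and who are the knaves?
Sam is a knave.
Frank is a knight.
Noah is a knight.
Bob is a knight.

Verification:
- Sam (knave) says "Frank always lies" - this is FALSE (a lie) because Frank is a knight.
- Frank (knight) says "At least one of us is a knave" - this is TRUE because Sam is a knave.
- Noah (knight) says "At least one of us is a knave" - this is TRUE because Sam is a knave.
- Bob (knight) says "At least one of us is a knave" - this is TRUE because Sam is a knave.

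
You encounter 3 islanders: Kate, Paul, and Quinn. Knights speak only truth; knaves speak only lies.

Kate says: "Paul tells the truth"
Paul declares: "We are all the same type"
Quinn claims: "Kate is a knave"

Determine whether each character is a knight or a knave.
Kate is a knave.
Paul is a knave.
Quinn is a knight.

Verification:
- Kate (knave) says "Paul tells the truth" - this is FALSE (a lie) because Paul is a knave.
- Paul (knave) says "We are all the same type" - this is FALSE (a lie) because Quinn is a knight and Kate and Paul are knaves.
- Quinn (knight) says "Kate is a knave" - this is TRUE because Kate is a knave.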